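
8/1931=8/1931= 0.00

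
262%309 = 262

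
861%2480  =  861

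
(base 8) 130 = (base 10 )88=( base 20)48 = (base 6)224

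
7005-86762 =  - 79757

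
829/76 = 829/76=10.91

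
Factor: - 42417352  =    -  2^3 * 5302169^1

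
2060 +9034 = 11094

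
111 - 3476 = -3365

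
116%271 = 116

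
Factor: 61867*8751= 541398117 = 3^1*13^1 * 2917^1*  4759^1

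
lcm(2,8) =8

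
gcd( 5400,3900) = 300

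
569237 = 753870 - 184633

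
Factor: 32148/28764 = 17^(-1)*19^1 = 19/17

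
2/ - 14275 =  - 2/14275 = -0.00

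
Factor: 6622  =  2^1 * 7^1*11^1 * 43^1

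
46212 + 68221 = 114433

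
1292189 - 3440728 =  -2148539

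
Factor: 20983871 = 43^1  *487997^1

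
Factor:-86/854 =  - 43/427=-7^(  -  1 )*43^1*  61^( - 1 )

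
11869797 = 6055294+5814503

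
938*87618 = 82185684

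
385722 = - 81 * ( - 4762)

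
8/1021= 8/1021= 0.01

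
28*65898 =1845144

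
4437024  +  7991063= 12428087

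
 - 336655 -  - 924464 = 587809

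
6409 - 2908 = 3501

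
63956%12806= 12732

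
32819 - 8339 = 24480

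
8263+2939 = 11202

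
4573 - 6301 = - 1728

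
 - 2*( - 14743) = 29486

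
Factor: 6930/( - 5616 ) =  - 385/312= - 2^(-3) *3^(  -  1 ) * 5^1*7^1*11^1 * 13^( - 1)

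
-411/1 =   -  411 =- 411.00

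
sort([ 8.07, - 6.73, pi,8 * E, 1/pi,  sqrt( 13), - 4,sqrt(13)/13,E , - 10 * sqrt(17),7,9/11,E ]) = [ - 10* sqrt( 17) , - 6.73, - 4,sqrt( 13)/13, 1/pi,  9/11,E,E,  pi , sqrt( 13 ), 7,8.07,8 * E ]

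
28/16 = 7/4 = 1.75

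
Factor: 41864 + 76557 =79^1*1499^1 = 118421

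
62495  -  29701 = 32794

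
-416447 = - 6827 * 61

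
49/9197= 49/9197  =  0.01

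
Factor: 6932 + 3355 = 3^4*127^1 = 10287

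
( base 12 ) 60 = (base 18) 40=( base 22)36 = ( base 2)1001000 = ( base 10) 72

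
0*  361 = 0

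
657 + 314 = 971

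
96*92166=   8847936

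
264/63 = 4+4/21 = 4.19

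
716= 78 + 638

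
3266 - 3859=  - 593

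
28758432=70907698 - 42149266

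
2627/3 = 2627/3 = 875.67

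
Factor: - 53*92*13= - 2^2*13^1*23^1*53^1 = -63388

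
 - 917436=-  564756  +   - 352680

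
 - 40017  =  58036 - 98053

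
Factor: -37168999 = - 7^2 * 758551^1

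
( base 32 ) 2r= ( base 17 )56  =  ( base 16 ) 5B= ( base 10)91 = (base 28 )37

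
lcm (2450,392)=9800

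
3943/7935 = 3943/7935  =  0.50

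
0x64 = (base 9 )121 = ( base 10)100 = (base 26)3m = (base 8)144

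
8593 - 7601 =992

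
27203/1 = 27203 = 27203.00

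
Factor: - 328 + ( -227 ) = -555  =  -3^1 * 5^1* 37^1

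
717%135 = 42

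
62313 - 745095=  - 682782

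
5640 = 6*940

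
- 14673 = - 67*219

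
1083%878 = 205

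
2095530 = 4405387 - 2309857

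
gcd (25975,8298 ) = 1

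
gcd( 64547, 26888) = 1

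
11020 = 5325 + 5695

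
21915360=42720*513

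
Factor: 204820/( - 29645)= - 2^2*11^(- 1)*19^1  =  - 76/11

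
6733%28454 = 6733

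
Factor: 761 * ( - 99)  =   - 3^2*11^1*761^1  =  -  75339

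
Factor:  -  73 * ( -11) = 803 = 11^1 * 73^1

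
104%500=104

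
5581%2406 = 769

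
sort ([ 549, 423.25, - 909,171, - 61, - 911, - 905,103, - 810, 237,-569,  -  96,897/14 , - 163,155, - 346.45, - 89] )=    [ - 911, - 909,-905, - 810, - 569, - 346.45, - 163, - 96, - 89, - 61,  897/14,103,155,171,  237, 423.25,549 ] 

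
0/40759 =0 = 0.00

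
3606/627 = 1202/209 = 5.75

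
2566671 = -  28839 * ( - 89)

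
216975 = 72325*3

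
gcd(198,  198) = 198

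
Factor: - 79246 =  - 2^1 *39623^1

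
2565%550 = 365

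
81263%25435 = 4958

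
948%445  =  58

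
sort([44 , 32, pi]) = [pi, 32, 44]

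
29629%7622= 6763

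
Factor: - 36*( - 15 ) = 540 = 2^2*3^3*5^1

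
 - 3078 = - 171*18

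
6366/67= 95 + 1/67=95.01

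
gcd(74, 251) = 1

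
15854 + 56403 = 72257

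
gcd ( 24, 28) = 4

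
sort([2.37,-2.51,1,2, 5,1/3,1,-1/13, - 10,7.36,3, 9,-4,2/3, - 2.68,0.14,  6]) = [ - 10, - 4, - 2.68, - 2.51, - 1/13, 0.14,1/3,2/3,1,  1, 2 , 2.37, 3,5,6,7.36,  9] 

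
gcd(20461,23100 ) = 7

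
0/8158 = 0 = 0.00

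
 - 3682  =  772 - 4454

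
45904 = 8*5738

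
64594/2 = 32297 = 32297.00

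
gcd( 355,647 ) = 1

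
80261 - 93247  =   - 12986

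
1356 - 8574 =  - 7218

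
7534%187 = 54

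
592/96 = 6 + 1/6 = 6.17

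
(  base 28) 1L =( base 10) 49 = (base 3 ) 1211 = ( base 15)34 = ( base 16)31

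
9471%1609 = 1426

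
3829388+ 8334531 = 12163919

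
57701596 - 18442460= 39259136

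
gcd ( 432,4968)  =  216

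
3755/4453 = 3755/4453 = 0.84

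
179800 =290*620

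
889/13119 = 889/13119 = 0.07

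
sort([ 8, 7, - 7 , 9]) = [ - 7, 7,8,9]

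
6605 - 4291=2314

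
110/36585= 22/7317 = 0.00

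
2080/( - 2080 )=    - 1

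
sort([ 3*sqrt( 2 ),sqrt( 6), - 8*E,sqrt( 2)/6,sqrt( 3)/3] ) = [ - 8*E,sqrt(2 ) /6, sqrt( 3) /3 , sqrt( 6),  3*sqrt(2 )]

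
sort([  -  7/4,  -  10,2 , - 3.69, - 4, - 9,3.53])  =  [-10, - 9 ,-4 , - 3.69, - 7/4 , 2, 3.53]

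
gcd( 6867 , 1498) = 7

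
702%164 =46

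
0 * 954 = 0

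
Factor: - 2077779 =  - 3^1*11^1* 79^1*797^1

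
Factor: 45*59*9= 23895 =3^4*5^1*59^1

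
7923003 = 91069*87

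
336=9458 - 9122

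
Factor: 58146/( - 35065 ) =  - 2^1*3^1*5^( - 1)*11^1 * 881^1 * 7013^ ( - 1 )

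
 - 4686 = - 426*11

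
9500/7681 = 9500/7681= 1.24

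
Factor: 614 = 2^1*307^1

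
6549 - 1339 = 5210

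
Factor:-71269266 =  - 2^1*3^1 * 19^1*625169^1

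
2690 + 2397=5087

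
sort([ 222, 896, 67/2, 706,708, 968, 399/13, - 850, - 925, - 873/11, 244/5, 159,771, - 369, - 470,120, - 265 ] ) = [  -  925, - 850, - 470, - 369, - 265 ,- 873/11, 399/13, 67/2, 244/5, 120 , 159,222,706, 708,  771, 896, 968 ]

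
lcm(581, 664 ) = 4648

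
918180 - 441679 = 476501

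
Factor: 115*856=98440  =  2^3 * 5^1* 23^1*107^1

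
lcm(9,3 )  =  9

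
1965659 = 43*45713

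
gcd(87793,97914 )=1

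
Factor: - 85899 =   -  3^1*11^1*19^1*137^1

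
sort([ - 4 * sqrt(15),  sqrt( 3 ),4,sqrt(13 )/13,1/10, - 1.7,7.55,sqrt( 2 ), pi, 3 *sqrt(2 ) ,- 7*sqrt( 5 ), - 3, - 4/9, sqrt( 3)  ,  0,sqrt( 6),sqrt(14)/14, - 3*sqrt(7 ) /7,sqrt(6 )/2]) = [ - 7*sqrt( 5) , - 4 * sqrt(15) , - 3,-1.7, - 3*sqrt ( 7 ) /7, - 4/9,0,1/10,sqrt(14) /14,  sqrt(13 ) /13 , sqrt( 6 )/2,sqrt( 2),sqrt(3),sqrt (3),sqrt ( 6 ), pi, 4, 3*sqrt( 2),7.55 ] 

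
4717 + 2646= 7363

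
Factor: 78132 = 2^2*3^1*17^1*383^1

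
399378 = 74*5397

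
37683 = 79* 477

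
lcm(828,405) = 37260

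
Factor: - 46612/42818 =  - 86/79=- 2^1*43^1*79^( - 1 ) 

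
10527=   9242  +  1285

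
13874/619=13874/619 = 22.41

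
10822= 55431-44609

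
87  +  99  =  186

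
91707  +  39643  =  131350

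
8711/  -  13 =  - 8711/13 = - 670.08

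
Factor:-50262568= - 2^3*29^1*216649^1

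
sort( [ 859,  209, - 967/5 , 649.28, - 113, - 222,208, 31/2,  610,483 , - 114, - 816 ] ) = [ - 816,-222 , - 967/5,  -  114, - 113,31/2, 208, 209, 483,610,  649.28, 859]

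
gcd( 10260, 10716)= 228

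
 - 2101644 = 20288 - 2121932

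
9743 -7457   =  2286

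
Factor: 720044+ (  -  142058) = 2^1*3^1*96331^1 = 577986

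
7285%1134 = 481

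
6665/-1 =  -6665/1 =- 6665.00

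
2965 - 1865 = 1100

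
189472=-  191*( - 992 ) 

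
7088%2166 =590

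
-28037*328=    - 9196136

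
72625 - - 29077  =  101702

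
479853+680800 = 1160653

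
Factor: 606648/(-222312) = -7^1*23^1*59^ (  -  1) = -161/59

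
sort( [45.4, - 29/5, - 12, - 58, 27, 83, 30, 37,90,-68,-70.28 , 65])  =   [ - 70.28, - 68, - 58,-12,  -  29/5, 27, 30, 37, 45.4, 65, 83,90 ]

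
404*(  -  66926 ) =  - 27038104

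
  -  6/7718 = -3/3859 = - 0.00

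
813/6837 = 271/2279= 0.12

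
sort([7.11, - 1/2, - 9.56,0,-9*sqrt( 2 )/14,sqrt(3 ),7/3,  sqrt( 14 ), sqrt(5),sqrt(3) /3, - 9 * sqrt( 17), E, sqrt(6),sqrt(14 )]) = [ - 9*sqrt ( 17) , -9.56, - 9 * sqrt(2)/14,- 1/2, 0,sqrt(3) /3,sqrt(3),sqrt(5 ),7/3, sqrt( 6),E,sqrt(14 ),  sqrt(14), 7.11]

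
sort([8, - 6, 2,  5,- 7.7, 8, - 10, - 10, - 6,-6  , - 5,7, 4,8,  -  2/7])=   [ - 10, - 10, - 7.7, - 6,-6, - 6, - 5, - 2/7, 2 , 4,5,7,8,8,8 ] 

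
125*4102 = 512750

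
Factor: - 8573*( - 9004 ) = 77191292 = 2^2*2251^1*8573^1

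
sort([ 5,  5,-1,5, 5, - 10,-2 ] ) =[-10, - 2,-1, 5,5, 5,5]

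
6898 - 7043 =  - 145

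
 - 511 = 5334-5845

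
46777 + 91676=138453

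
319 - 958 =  - 639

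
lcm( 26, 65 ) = 130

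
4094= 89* 46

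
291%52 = 31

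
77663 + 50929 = 128592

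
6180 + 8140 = 14320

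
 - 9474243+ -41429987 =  - 50904230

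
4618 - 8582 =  - 3964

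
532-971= - 439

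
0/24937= 0 = 0.00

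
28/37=28/37 =0.76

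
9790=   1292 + 8498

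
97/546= 97/546 = 0.18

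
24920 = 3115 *8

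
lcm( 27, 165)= 1485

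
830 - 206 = 624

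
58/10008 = 29/5004=0.01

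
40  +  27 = 67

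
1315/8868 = 1315/8868 = 0.15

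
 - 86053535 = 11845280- 97898815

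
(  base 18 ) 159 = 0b110100111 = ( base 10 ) 423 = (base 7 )1143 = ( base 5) 3143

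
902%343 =216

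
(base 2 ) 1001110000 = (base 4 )21300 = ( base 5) 4444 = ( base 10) 624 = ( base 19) 1DG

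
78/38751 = 26/12917 = 0.00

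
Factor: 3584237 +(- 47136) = 3537101  =  23^1*29^1 * 5303^1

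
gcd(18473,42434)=49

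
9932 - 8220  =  1712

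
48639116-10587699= 38051417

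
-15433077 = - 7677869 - 7755208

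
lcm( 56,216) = 1512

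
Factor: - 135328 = -2^5*4229^1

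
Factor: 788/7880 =2^( - 1)*5^( - 1) =1/10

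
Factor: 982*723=709986 = 2^1 * 3^1* 241^1*491^1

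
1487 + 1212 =2699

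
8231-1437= 6794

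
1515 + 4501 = 6016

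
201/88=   201/88   =  2.28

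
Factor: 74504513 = 74504513^1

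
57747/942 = 19249/314  =  61.30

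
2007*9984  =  20037888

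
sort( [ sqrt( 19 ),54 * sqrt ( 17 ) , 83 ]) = [ sqrt( 19 ),83 , 54*sqrt( 17 )]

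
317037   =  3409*93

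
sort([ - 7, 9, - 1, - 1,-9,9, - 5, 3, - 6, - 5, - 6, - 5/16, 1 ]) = [ - 9,-7, - 6, -6,  -  5,  -  5, - 1, - 1,-5/16, 1,3,  9 , 9 ]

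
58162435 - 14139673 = 44022762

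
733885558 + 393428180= 1127313738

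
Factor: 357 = 3^1*7^1* 17^1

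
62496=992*63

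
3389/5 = 677+4/5 = 677.80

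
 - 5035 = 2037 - 7072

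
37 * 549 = 20313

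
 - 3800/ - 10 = 380 + 0/1 = 380.00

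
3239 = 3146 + 93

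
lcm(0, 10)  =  0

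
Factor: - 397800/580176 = -2^( - 1 ) * 3^( - 1)*5^2*13^1*79^(-1) = - 325/474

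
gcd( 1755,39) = 39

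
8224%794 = 284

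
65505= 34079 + 31426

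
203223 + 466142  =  669365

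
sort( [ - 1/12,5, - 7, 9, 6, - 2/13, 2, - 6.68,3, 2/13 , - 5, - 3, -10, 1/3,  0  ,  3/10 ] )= [ - 10, - 7, - 6.68, - 5,  -  3, - 2/13, - 1/12, 0, 2/13,  3/10, 1/3, 2, 3, 5, 6,9]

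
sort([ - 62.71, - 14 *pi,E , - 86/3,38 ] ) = [ - 62.71, - 14*pi, - 86/3, E,38 ]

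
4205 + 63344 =67549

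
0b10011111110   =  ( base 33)15o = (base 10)1278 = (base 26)1n4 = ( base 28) 1HI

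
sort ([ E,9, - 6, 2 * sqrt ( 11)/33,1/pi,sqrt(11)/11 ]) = [ - 6,2 * sqrt(11 ) /33, sqrt ( 11) /11,1/pi, E,9] 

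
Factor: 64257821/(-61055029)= -7^ (-4 )*59^( - 1 )*431^( - 1 )  *64257821^1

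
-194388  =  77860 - 272248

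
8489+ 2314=10803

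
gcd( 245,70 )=35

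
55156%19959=15238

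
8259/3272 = 8259/3272 = 2.52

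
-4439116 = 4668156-9107272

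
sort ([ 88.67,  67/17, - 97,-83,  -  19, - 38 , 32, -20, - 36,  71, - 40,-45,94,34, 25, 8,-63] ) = [ - 97, - 83, - 63, - 45, - 40, - 38, - 36, - 20, - 19,67/17, 8,25, 32, 34,71, 88.67,94] 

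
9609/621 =3203/207=15.47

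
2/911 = 2/911 = 0.00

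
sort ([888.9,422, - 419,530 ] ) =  [ - 419,422, 530, 888.9 ]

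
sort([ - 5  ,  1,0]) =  [ - 5, 0,1 ]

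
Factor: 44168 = 2^3 * 5521^1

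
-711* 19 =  - 13509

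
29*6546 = 189834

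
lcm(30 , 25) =150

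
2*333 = 666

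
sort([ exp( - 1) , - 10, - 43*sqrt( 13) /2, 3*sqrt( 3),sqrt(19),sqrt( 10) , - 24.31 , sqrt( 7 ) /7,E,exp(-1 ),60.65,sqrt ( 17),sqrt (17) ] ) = [-43*sqrt ( 13 )/2, - 24.31, -10 , exp( - 1), exp( - 1),sqrt (7) /7,E, sqrt ( 10)  ,  sqrt(17), sqrt(17) , sqrt( 19),3 *sqrt(3),60.65]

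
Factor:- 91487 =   -  11^1*8317^1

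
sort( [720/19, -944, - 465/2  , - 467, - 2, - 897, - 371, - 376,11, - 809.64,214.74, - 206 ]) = [-944, - 897, - 809.64, - 467, - 376, - 371,-465/2,- 206, - 2,11,720/19,214.74]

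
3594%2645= 949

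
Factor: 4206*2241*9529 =2^1 * 3^4*13^1 *83^1 * 701^1*733^1 = 89816980734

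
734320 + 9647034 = 10381354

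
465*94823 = 44092695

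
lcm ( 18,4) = 36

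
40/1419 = 40/1419=0.03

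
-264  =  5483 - 5747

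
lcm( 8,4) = 8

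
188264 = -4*( - 47066)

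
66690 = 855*78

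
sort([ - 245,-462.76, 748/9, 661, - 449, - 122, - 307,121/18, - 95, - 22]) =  [  -  462.76, - 449, - 307,- 245, - 122, - 95, - 22,121/18,  748/9,661 ] 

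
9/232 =9/232 =0.04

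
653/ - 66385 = -1 + 65732/66385 = -0.01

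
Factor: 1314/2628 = 1/2 = 2^ ( - 1) 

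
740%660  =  80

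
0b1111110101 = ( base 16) 3F5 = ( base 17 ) 38a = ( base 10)1013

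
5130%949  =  385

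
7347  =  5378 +1969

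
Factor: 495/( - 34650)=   -1/70 = -2^( - 1) * 5^( - 1)*7^(-1)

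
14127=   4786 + 9341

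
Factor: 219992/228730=2^2*5^( -1)* 89^(  -  1 ) * 107^1 = 428/445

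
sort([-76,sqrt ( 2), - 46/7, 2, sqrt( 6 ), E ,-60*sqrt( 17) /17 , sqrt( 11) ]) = [ - 76,- 60*sqrt( 17 )/17,-46/7 , sqrt( 2 ), 2,sqrt( 6), E,  sqrt( 11) ]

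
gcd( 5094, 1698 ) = 1698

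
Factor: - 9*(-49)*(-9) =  -3^4*7^2 = -3969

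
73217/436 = 73217/436 = 167.93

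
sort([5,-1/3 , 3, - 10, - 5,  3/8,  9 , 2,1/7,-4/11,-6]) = [ - 10,  -  6, - 5, - 4/11,  -  1/3,1/7,3/8,2,3,5, 9]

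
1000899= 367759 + 633140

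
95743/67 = 1429 = 1429.00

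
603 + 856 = 1459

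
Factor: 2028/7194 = 2^1*11^ (-1) * 13^2 * 109^( - 1) = 338/1199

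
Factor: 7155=3^3*5^1*53^1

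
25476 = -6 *(-4246 ) 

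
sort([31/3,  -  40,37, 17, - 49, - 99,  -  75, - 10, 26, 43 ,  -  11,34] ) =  [ - 99, - 75, - 49, -40,  -  11,-10, 31/3, 17, 26 , 34, 37,43 ]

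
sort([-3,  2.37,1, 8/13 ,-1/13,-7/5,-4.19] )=[  -  4.19,-3,  -  7/5, - 1/13,8/13,  1, 2.37 ]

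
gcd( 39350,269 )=1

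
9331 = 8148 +1183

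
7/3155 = 7/3155 = 0.00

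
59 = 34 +25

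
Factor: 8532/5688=2^( - 1)*3^1 =3/2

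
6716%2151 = 263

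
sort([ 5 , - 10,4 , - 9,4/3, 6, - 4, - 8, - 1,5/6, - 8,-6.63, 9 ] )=[ - 10, - 9, - 8, - 8,- 6.63,-4,- 1,5/6,4/3, 4,5,6, 9]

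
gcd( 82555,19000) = 95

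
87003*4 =348012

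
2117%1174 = 943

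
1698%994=704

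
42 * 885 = 37170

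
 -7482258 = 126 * (  -  59383) 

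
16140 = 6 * 2690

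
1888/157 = 12 + 4/157 = 12.03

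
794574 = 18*44143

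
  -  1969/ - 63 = 31 +16/63 = 31.25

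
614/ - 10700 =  - 1 + 5043/5350 = - 0.06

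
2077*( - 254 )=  - 527558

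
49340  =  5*9868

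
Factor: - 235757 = -431^1*547^1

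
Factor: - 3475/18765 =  - 3^( - 3)*5^1=- 5/27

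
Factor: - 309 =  - 3^1*103^1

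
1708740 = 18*94930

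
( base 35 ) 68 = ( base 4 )3122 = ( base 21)a8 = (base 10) 218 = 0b11011010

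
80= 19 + 61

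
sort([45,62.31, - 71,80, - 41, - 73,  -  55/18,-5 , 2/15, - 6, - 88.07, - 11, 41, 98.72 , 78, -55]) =[ - 88.07,-73, - 71, - 55, - 41, - 11, - 6,-5, - 55/18, 2/15,41,45, 62.31,78, 80,  98.72 ] 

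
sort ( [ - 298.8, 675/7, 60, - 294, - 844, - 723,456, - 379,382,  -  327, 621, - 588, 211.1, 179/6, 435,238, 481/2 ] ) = [ - 844, - 723, - 588, - 379, - 327,-298.8,- 294,  179/6, 60, 675/7,211.1, 238 , 481/2, 382,435, 456,621 ]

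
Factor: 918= 2^1*3^3*17^1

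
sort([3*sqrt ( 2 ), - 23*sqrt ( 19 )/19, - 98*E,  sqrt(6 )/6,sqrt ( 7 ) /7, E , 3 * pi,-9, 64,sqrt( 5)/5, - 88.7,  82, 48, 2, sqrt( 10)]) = [  -  98 * E, - 88.7, - 9,  -  23*sqrt ( 19 )/19,  sqrt ( 7) /7,sqrt( 6 )/6,  sqrt(5)/5,  2,E,sqrt( 10 ), 3* sqrt (2), 3*pi, 48,64, 82 ]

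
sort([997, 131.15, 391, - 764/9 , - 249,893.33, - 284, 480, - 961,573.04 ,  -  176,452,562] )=[ - 961, - 284 , - 249,  -  176, - 764/9, 131.15,  391,452, 480,562 , 573.04,  893.33,997 ]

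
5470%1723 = 301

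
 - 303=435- 738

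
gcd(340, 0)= 340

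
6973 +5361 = 12334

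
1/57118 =1/57118 = 0.00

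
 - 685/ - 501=685/501 = 1.37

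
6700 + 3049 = 9749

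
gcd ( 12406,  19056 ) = 2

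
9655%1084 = 983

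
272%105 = 62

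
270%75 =45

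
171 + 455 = 626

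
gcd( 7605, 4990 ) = 5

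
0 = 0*54868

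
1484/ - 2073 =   -  1484/2073 =-0.72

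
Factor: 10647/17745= 3^1 * 5^( - 1 ) = 3/5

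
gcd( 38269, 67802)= 7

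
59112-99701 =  - 40589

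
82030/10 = 8203  =  8203.00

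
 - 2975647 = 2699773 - 5675420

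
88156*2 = 176312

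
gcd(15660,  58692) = 12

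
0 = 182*0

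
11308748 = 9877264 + 1431484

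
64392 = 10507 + 53885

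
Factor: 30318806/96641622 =2165629/6902973 = 3^ ( - 2 )*7^( - 2) * 11^(-1 ) * 31^1*1423^( - 1)*69859^1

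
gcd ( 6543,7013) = 1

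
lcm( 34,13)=442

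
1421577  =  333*4269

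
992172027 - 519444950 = 472727077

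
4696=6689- 1993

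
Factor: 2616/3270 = 4/5=2^2*5^ ( - 1 ) 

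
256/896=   2/7 = 0.29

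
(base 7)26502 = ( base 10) 7107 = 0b1101111000011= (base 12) 4143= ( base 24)c83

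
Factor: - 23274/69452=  - 11637/34726 = -  2^( - 1 )*3^3 * 97^( - 1 )*179^( - 1)*431^1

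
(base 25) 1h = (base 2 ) 101010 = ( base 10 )42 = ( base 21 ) 20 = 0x2a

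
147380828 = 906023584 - 758642756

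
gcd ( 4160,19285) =5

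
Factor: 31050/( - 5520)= - 2^ ( - 3)*3^2*5^1 = - 45/8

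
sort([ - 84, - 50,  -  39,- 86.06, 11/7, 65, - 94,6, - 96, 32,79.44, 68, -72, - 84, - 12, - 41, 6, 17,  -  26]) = [ - 96,-94, - 86.06, - 84, - 84, - 72,-50,-41, - 39, - 26,-12, 11/7, 6, 6, 17,32 , 65, 68 , 79.44 ] 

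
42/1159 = 42/1159 = 0.04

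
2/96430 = 1/48215=0.00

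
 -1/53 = -1 + 52/53=- 0.02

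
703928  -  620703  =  83225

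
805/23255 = 161/4651= 0.03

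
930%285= 75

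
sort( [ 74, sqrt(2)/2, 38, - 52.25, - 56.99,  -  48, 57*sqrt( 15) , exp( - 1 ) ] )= [ - 56.99, - 52.25,-48, exp(- 1 ),sqrt(2)/2, 38,74,  57*sqrt(15 )]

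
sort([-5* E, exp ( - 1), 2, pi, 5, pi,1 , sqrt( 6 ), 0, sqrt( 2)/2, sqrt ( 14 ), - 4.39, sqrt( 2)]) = [ - 5*E,- 4.39, 0, exp ( -1), sqrt( 2)/2, 1 , sqrt( 2 ),2,sqrt( 6), pi,pi,sqrt( 14), 5] 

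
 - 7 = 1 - 8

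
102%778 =102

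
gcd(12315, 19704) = 2463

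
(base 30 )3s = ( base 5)433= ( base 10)118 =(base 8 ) 166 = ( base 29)42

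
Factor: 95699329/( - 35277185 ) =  - 5^( - 1)*11^1*229^1*37991^1 * 7055437^( - 1)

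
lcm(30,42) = 210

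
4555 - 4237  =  318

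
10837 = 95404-84567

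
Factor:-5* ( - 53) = 265 = 5^1*53^1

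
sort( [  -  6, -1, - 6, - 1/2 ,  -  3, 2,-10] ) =[-10, - 6,  -  6,-3,-1,-1/2,  2 ]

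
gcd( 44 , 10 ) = 2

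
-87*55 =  - 4785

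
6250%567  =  13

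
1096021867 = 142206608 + 953815259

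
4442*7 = 31094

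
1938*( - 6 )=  - 11628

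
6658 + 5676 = 12334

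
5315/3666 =1 + 1649/3666 = 1.45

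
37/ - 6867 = -1+6830/6867=- 0.01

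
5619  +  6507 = 12126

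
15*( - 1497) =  - 22455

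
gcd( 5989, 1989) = 1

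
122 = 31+91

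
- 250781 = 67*( - 3743 ) 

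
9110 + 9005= 18115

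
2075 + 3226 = 5301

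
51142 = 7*7306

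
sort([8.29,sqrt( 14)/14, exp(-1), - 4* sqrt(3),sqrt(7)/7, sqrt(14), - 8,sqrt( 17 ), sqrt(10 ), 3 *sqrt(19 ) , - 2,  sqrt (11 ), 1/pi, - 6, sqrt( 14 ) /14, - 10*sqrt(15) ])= [ - 10*sqrt( 15 ), - 8,  -  4 * sqrt(3), - 6,-2, sqrt( 14)/14,sqrt( 14 )/14,1/pi, exp( - 1),sqrt(7 )/7, sqrt(10 ),sqrt(11 ),sqrt ( 14), sqrt(17), 8.29, 3 * sqrt( 19)]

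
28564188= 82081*348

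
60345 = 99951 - 39606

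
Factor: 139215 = 3^1*5^1*9281^1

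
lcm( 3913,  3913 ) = 3913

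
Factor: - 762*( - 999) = 761238 = 2^1 * 3^4*37^1*127^1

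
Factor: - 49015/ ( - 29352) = 2^( - 3 )*3^( - 1)*5^1* 1223^( - 1) * 9803^1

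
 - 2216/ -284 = 554/71 = 7.80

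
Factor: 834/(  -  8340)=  - 1/10 = - 2^( - 1 )*5^( - 1)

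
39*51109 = 1993251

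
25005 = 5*5001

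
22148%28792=22148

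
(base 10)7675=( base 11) 5848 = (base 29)93j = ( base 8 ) 16773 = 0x1DFB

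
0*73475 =0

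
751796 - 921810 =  - 170014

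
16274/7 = 2324 + 6/7 = 2324.86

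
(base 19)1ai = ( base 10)569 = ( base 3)210002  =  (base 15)27E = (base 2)1000111001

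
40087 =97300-57213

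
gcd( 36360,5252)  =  404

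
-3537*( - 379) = 1340523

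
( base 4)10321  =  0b100111001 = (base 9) 377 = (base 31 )a3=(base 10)313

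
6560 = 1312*5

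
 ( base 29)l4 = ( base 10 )613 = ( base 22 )15j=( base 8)1145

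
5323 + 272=5595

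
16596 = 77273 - 60677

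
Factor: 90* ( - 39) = -3510 = -2^1*3^3*5^1*13^1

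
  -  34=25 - 59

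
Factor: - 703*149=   -  19^1*37^1*149^1 = -  104747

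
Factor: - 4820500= -2^2* 5^3 * 31^1 *311^1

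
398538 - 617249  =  -218711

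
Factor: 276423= 3^1*7^1  *13163^1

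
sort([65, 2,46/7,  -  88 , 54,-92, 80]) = [  -  92, - 88,2,46/7,54 , 65,  80]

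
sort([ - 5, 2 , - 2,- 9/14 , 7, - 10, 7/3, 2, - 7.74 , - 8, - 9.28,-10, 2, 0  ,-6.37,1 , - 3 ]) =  [ - 10 , - 10, - 9.28,  -  8 , - 7.74, - 6.37 , - 5,- 3, - 2 , - 9/14 , 0 , 1,  2, 2, 2, 7/3,7 ]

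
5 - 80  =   - 75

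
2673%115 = 28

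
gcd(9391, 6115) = 1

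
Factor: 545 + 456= 7^1*11^1*13^1  =  1001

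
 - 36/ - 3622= 18/1811 =0.01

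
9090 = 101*90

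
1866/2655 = 622/885 = 0.70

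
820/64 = 205/16 =12.81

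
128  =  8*16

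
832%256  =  64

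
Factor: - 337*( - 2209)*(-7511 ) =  - 7^1 *29^1*37^1*47^2*337^1 =- 5591436263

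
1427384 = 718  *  1988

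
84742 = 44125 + 40617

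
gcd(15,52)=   1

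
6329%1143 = 614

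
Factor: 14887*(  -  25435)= - 378650845=- 5^1*5087^1*14887^1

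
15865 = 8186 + 7679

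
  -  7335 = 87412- 94747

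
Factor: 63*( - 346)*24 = - 2^4*3^3 * 7^1*173^1 = - 523152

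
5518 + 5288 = 10806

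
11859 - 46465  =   - 34606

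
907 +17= 924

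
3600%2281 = 1319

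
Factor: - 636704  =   -2^5*101^1*197^1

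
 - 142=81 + -223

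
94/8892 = 47/4446 = 0.01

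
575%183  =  26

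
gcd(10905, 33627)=3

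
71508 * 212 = 15159696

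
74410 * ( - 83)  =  -6176030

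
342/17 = 342/17 = 20.12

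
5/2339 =5/2339 = 0.00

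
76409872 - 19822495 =56587377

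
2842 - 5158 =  - 2316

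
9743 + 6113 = 15856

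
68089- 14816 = 53273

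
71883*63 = 4528629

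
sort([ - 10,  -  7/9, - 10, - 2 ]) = [ -10, - 10, - 2, - 7/9 ] 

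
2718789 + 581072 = 3299861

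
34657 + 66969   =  101626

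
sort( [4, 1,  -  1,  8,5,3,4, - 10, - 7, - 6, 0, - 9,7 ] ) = [ - 10  , - 9, - 7,  -  6,-1 , 0, 1, 3, 4, 4,5, 7 , 8]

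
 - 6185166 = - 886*6981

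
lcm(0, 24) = 0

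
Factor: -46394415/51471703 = -3^2*5^1 * 19^( -1) * 83^(-1 ) *127^ (  -  1)*257^( - 1)* 1030987^1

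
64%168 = 64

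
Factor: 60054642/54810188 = 2^( - 1 )*3^3*17^1*65419^1 * 13702547^( - 1 ) = 30027321/27405094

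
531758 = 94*5657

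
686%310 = 66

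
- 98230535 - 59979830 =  - 158210365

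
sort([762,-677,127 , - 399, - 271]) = [-677,- 399, -271 , 127, 762 ] 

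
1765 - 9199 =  - 7434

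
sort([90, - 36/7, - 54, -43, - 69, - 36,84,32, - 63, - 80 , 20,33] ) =[ - 80,  -  69, - 63,-54, - 43,  -  36,-36/7, 20,32,33,  84,90 ]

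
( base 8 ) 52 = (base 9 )46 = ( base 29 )1D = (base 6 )110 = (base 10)42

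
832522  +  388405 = 1220927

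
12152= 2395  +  9757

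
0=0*( - 2761) 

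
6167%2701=765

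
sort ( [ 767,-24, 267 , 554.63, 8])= [ - 24, 8, 267, 554.63, 767]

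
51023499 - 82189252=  - 31165753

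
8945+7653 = 16598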